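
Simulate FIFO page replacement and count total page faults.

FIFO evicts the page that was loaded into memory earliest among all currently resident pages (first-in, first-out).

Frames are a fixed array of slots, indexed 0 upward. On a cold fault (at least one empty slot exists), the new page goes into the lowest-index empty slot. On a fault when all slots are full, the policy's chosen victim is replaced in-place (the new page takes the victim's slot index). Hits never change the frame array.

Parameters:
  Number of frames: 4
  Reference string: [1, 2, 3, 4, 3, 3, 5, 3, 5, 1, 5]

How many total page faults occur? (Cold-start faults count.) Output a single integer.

Answer: 6

Derivation:
Step 0: ref 1 → FAULT, frames=[1,-,-,-]
Step 1: ref 2 → FAULT, frames=[1,2,-,-]
Step 2: ref 3 → FAULT, frames=[1,2,3,-]
Step 3: ref 4 → FAULT, frames=[1,2,3,4]
Step 4: ref 3 → HIT, frames=[1,2,3,4]
Step 5: ref 3 → HIT, frames=[1,2,3,4]
Step 6: ref 5 → FAULT (evict 1), frames=[5,2,3,4]
Step 7: ref 3 → HIT, frames=[5,2,3,4]
Step 8: ref 5 → HIT, frames=[5,2,3,4]
Step 9: ref 1 → FAULT (evict 2), frames=[5,1,3,4]
Step 10: ref 5 → HIT, frames=[5,1,3,4]
Total faults: 6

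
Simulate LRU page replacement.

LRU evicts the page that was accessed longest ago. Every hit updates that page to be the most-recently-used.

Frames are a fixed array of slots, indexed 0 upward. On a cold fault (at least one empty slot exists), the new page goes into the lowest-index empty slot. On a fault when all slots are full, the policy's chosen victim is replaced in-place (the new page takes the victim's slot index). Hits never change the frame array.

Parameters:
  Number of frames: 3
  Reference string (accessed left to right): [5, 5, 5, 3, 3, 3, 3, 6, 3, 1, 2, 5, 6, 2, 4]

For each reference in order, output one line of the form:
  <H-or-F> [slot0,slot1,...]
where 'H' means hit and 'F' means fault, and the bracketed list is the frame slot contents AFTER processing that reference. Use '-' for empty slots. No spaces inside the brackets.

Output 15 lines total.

F [5,-,-]
H [5,-,-]
H [5,-,-]
F [5,3,-]
H [5,3,-]
H [5,3,-]
H [5,3,-]
F [5,3,6]
H [5,3,6]
F [1,3,6]
F [1,3,2]
F [1,5,2]
F [6,5,2]
H [6,5,2]
F [6,4,2]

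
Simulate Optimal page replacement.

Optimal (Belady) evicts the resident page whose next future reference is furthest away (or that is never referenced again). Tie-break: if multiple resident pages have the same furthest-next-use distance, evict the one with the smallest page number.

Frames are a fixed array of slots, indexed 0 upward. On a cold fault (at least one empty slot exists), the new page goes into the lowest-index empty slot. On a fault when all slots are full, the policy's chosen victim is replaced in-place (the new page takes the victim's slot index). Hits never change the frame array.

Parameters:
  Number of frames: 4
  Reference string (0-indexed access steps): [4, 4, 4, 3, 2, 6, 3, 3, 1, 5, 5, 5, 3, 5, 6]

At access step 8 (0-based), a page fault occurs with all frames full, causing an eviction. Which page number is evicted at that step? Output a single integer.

Answer: 2

Derivation:
Step 0: ref 4 -> FAULT, frames=[4,-,-,-]
Step 1: ref 4 -> HIT, frames=[4,-,-,-]
Step 2: ref 4 -> HIT, frames=[4,-,-,-]
Step 3: ref 3 -> FAULT, frames=[4,3,-,-]
Step 4: ref 2 -> FAULT, frames=[4,3,2,-]
Step 5: ref 6 -> FAULT, frames=[4,3,2,6]
Step 6: ref 3 -> HIT, frames=[4,3,2,6]
Step 7: ref 3 -> HIT, frames=[4,3,2,6]
Step 8: ref 1 -> FAULT, evict 2, frames=[4,3,1,6]
At step 8: evicted page 2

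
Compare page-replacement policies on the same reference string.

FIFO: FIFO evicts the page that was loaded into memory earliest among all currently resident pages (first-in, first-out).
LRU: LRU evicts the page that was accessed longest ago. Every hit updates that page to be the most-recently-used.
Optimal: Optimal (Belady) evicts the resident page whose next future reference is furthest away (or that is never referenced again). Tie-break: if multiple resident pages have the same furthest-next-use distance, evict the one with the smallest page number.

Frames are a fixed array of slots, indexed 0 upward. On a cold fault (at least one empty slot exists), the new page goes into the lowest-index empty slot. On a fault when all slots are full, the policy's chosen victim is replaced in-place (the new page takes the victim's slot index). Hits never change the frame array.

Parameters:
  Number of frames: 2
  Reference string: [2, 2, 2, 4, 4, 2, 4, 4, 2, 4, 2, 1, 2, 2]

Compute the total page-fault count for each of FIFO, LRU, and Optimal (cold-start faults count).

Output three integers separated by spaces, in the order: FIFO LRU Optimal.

Answer: 4 3 3

Derivation:
--- FIFO ---
  step 0: ref 2 -> FAULT, frames=[2,-] (faults so far: 1)
  step 1: ref 2 -> HIT, frames=[2,-] (faults so far: 1)
  step 2: ref 2 -> HIT, frames=[2,-] (faults so far: 1)
  step 3: ref 4 -> FAULT, frames=[2,4] (faults so far: 2)
  step 4: ref 4 -> HIT, frames=[2,4] (faults so far: 2)
  step 5: ref 2 -> HIT, frames=[2,4] (faults so far: 2)
  step 6: ref 4 -> HIT, frames=[2,4] (faults so far: 2)
  step 7: ref 4 -> HIT, frames=[2,4] (faults so far: 2)
  step 8: ref 2 -> HIT, frames=[2,4] (faults so far: 2)
  step 9: ref 4 -> HIT, frames=[2,4] (faults so far: 2)
  step 10: ref 2 -> HIT, frames=[2,4] (faults so far: 2)
  step 11: ref 1 -> FAULT, evict 2, frames=[1,4] (faults so far: 3)
  step 12: ref 2 -> FAULT, evict 4, frames=[1,2] (faults so far: 4)
  step 13: ref 2 -> HIT, frames=[1,2] (faults so far: 4)
  FIFO total faults: 4
--- LRU ---
  step 0: ref 2 -> FAULT, frames=[2,-] (faults so far: 1)
  step 1: ref 2 -> HIT, frames=[2,-] (faults so far: 1)
  step 2: ref 2 -> HIT, frames=[2,-] (faults so far: 1)
  step 3: ref 4 -> FAULT, frames=[2,4] (faults so far: 2)
  step 4: ref 4 -> HIT, frames=[2,4] (faults so far: 2)
  step 5: ref 2 -> HIT, frames=[2,4] (faults so far: 2)
  step 6: ref 4 -> HIT, frames=[2,4] (faults so far: 2)
  step 7: ref 4 -> HIT, frames=[2,4] (faults so far: 2)
  step 8: ref 2 -> HIT, frames=[2,4] (faults so far: 2)
  step 9: ref 4 -> HIT, frames=[2,4] (faults so far: 2)
  step 10: ref 2 -> HIT, frames=[2,4] (faults so far: 2)
  step 11: ref 1 -> FAULT, evict 4, frames=[2,1] (faults so far: 3)
  step 12: ref 2 -> HIT, frames=[2,1] (faults so far: 3)
  step 13: ref 2 -> HIT, frames=[2,1] (faults so far: 3)
  LRU total faults: 3
--- Optimal ---
  step 0: ref 2 -> FAULT, frames=[2,-] (faults so far: 1)
  step 1: ref 2 -> HIT, frames=[2,-] (faults so far: 1)
  step 2: ref 2 -> HIT, frames=[2,-] (faults so far: 1)
  step 3: ref 4 -> FAULT, frames=[2,4] (faults so far: 2)
  step 4: ref 4 -> HIT, frames=[2,4] (faults so far: 2)
  step 5: ref 2 -> HIT, frames=[2,4] (faults so far: 2)
  step 6: ref 4 -> HIT, frames=[2,4] (faults so far: 2)
  step 7: ref 4 -> HIT, frames=[2,4] (faults so far: 2)
  step 8: ref 2 -> HIT, frames=[2,4] (faults so far: 2)
  step 9: ref 4 -> HIT, frames=[2,4] (faults so far: 2)
  step 10: ref 2 -> HIT, frames=[2,4] (faults so far: 2)
  step 11: ref 1 -> FAULT, evict 4, frames=[2,1] (faults so far: 3)
  step 12: ref 2 -> HIT, frames=[2,1] (faults so far: 3)
  step 13: ref 2 -> HIT, frames=[2,1] (faults so far: 3)
  Optimal total faults: 3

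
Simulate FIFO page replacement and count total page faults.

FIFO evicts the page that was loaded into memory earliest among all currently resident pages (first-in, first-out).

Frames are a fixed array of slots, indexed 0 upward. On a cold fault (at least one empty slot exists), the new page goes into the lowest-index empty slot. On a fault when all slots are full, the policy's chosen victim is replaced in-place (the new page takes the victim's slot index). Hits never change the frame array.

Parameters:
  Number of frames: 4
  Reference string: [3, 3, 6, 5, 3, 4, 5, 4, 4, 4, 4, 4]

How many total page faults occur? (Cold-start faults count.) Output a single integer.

Answer: 4

Derivation:
Step 0: ref 3 → FAULT, frames=[3,-,-,-]
Step 1: ref 3 → HIT, frames=[3,-,-,-]
Step 2: ref 6 → FAULT, frames=[3,6,-,-]
Step 3: ref 5 → FAULT, frames=[3,6,5,-]
Step 4: ref 3 → HIT, frames=[3,6,5,-]
Step 5: ref 4 → FAULT, frames=[3,6,5,4]
Step 6: ref 5 → HIT, frames=[3,6,5,4]
Step 7: ref 4 → HIT, frames=[3,6,5,4]
Step 8: ref 4 → HIT, frames=[3,6,5,4]
Step 9: ref 4 → HIT, frames=[3,6,5,4]
Step 10: ref 4 → HIT, frames=[3,6,5,4]
Step 11: ref 4 → HIT, frames=[3,6,5,4]
Total faults: 4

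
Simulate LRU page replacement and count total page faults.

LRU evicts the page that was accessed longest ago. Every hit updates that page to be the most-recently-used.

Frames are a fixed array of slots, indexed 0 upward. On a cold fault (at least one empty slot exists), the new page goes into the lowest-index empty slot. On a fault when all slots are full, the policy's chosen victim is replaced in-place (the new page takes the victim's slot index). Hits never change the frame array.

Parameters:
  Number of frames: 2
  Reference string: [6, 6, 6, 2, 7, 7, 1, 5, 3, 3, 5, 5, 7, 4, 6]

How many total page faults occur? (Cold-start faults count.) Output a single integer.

Answer: 9

Derivation:
Step 0: ref 6 → FAULT, frames=[6,-]
Step 1: ref 6 → HIT, frames=[6,-]
Step 2: ref 6 → HIT, frames=[6,-]
Step 3: ref 2 → FAULT, frames=[6,2]
Step 4: ref 7 → FAULT (evict 6), frames=[7,2]
Step 5: ref 7 → HIT, frames=[7,2]
Step 6: ref 1 → FAULT (evict 2), frames=[7,1]
Step 7: ref 5 → FAULT (evict 7), frames=[5,1]
Step 8: ref 3 → FAULT (evict 1), frames=[5,3]
Step 9: ref 3 → HIT, frames=[5,3]
Step 10: ref 5 → HIT, frames=[5,3]
Step 11: ref 5 → HIT, frames=[5,3]
Step 12: ref 7 → FAULT (evict 3), frames=[5,7]
Step 13: ref 4 → FAULT (evict 5), frames=[4,7]
Step 14: ref 6 → FAULT (evict 7), frames=[4,6]
Total faults: 9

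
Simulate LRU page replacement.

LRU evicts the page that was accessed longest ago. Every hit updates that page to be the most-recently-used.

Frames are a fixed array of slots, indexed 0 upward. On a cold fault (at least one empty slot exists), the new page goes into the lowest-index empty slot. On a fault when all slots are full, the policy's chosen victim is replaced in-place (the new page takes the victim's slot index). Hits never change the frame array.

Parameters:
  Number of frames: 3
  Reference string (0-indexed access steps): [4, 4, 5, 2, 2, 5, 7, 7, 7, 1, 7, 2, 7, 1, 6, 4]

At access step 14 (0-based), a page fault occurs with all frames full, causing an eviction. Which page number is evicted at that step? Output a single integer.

Answer: 2

Derivation:
Step 0: ref 4 -> FAULT, frames=[4,-,-]
Step 1: ref 4 -> HIT, frames=[4,-,-]
Step 2: ref 5 -> FAULT, frames=[4,5,-]
Step 3: ref 2 -> FAULT, frames=[4,5,2]
Step 4: ref 2 -> HIT, frames=[4,5,2]
Step 5: ref 5 -> HIT, frames=[4,5,2]
Step 6: ref 7 -> FAULT, evict 4, frames=[7,5,2]
Step 7: ref 7 -> HIT, frames=[7,5,2]
Step 8: ref 7 -> HIT, frames=[7,5,2]
Step 9: ref 1 -> FAULT, evict 2, frames=[7,5,1]
Step 10: ref 7 -> HIT, frames=[7,5,1]
Step 11: ref 2 -> FAULT, evict 5, frames=[7,2,1]
Step 12: ref 7 -> HIT, frames=[7,2,1]
Step 13: ref 1 -> HIT, frames=[7,2,1]
Step 14: ref 6 -> FAULT, evict 2, frames=[7,6,1]
At step 14: evicted page 2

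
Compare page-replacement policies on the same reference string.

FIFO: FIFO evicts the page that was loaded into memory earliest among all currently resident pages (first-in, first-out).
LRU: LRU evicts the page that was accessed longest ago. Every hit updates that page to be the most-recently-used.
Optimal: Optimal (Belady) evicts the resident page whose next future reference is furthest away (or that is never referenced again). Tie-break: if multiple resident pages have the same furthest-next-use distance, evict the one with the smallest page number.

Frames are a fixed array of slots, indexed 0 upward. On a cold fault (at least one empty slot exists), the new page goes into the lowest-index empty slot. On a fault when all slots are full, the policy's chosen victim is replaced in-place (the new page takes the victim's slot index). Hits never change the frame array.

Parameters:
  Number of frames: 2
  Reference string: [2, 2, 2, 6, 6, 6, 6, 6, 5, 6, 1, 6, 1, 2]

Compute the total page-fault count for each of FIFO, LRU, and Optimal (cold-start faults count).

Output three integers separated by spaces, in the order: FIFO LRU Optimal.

Answer: 6 5 5

Derivation:
--- FIFO ---
  step 0: ref 2 -> FAULT, frames=[2,-] (faults so far: 1)
  step 1: ref 2 -> HIT, frames=[2,-] (faults so far: 1)
  step 2: ref 2 -> HIT, frames=[2,-] (faults so far: 1)
  step 3: ref 6 -> FAULT, frames=[2,6] (faults so far: 2)
  step 4: ref 6 -> HIT, frames=[2,6] (faults so far: 2)
  step 5: ref 6 -> HIT, frames=[2,6] (faults so far: 2)
  step 6: ref 6 -> HIT, frames=[2,6] (faults so far: 2)
  step 7: ref 6 -> HIT, frames=[2,6] (faults so far: 2)
  step 8: ref 5 -> FAULT, evict 2, frames=[5,6] (faults so far: 3)
  step 9: ref 6 -> HIT, frames=[5,6] (faults so far: 3)
  step 10: ref 1 -> FAULT, evict 6, frames=[5,1] (faults so far: 4)
  step 11: ref 6 -> FAULT, evict 5, frames=[6,1] (faults so far: 5)
  step 12: ref 1 -> HIT, frames=[6,1] (faults so far: 5)
  step 13: ref 2 -> FAULT, evict 1, frames=[6,2] (faults so far: 6)
  FIFO total faults: 6
--- LRU ---
  step 0: ref 2 -> FAULT, frames=[2,-] (faults so far: 1)
  step 1: ref 2 -> HIT, frames=[2,-] (faults so far: 1)
  step 2: ref 2 -> HIT, frames=[2,-] (faults so far: 1)
  step 3: ref 6 -> FAULT, frames=[2,6] (faults so far: 2)
  step 4: ref 6 -> HIT, frames=[2,6] (faults so far: 2)
  step 5: ref 6 -> HIT, frames=[2,6] (faults so far: 2)
  step 6: ref 6 -> HIT, frames=[2,6] (faults so far: 2)
  step 7: ref 6 -> HIT, frames=[2,6] (faults so far: 2)
  step 8: ref 5 -> FAULT, evict 2, frames=[5,6] (faults so far: 3)
  step 9: ref 6 -> HIT, frames=[5,6] (faults so far: 3)
  step 10: ref 1 -> FAULT, evict 5, frames=[1,6] (faults so far: 4)
  step 11: ref 6 -> HIT, frames=[1,6] (faults so far: 4)
  step 12: ref 1 -> HIT, frames=[1,6] (faults so far: 4)
  step 13: ref 2 -> FAULT, evict 6, frames=[1,2] (faults so far: 5)
  LRU total faults: 5
--- Optimal ---
  step 0: ref 2 -> FAULT, frames=[2,-] (faults so far: 1)
  step 1: ref 2 -> HIT, frames=[2,-] (faults so far: 1)
  step 2: ref 2 -> HIT, frames=[2,-] (faults so far: 1)
  step 3: ref 6 -> FAULT, frames=[2,6] (faults so far: 2)
  step 4: ref 6 -> HIT, frames=[2,6] (faults so far: 2)
  step 5: ref 6 -> HIT, frames=[2,6] (faults so far: 2)
  step 6: ref 6 -> HIT, frames=[2,6] (faults so far: 2)
  step 7: ref 6 -> HIT, frames=[2,6] (faults so far: 2)
  step 8: ref 5 -> FAULT, evict 2, frames=[5,6] (faults so far: 3)
  step 9: ref 6 -> HIT, frames=[5,6] (faults so far: 3)
  step 10: ref 1 -> FAULT, evict 5, frames=[1,6] (faults so far: 4)
  step 11: ref 6 -> HIT, frames=[1,6] (faults so far: 4)
  step 12: ref 1 -> HIT, frames=[1,6] (faults so far: 4)
  step 13: ref 2 -> FAULT, evict 1, frames=[2,6] (faults so far: 5)
  Optimal total faults: 5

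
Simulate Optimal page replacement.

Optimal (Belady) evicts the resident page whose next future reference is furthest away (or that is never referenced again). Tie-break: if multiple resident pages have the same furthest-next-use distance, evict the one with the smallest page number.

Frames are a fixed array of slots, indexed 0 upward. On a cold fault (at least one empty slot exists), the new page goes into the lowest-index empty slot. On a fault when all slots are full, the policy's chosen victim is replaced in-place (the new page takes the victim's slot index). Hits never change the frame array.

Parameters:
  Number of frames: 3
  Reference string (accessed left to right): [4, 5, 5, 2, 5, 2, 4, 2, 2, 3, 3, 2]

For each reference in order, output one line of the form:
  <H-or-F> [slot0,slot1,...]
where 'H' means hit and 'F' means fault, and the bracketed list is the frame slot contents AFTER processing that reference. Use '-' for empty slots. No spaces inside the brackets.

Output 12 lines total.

F [4,-,-]
F [4,5,-]
H [4,5,-]
F [4,5,2]
H [4,5,2]
H [4,5,2]
H [4,5,2]
H [4,5,2]
H [4,5,2]
F [3,5,2]
H [3,5,2]
H [3,5,2]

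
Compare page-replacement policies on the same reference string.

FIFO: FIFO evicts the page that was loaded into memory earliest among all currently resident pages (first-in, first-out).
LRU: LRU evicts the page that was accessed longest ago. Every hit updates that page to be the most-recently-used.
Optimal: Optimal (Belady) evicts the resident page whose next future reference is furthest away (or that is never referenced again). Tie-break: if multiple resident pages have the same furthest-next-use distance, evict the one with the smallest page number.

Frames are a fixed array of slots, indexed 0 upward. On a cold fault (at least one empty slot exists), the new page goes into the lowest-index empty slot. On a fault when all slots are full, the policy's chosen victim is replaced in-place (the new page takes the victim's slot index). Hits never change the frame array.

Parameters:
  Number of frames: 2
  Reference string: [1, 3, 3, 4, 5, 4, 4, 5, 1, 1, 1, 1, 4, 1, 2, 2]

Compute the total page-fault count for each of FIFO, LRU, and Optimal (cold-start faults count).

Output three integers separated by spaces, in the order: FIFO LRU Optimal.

--- FIFO ---
  step 0: ref 1 -> FAULT, frames=[1,-] (faults so far: 1)
  step 1: ref 3 -> FAULT, frames=[1,3] (faults so far: 2)
  step 2: ref 3 -> HIT, frames=[1,3] (faults so far: 2)
  step 3: ref 4 -> FAULT, evict 1, frames=[4,3] (faults so far: 3)
  step 4: ref 5 -> FAULT, evict 3, frames=[4,5] (faults so far: 4)
  step 5: ref 4 -> HIT, frames=[4,5] (faults so far: 4)
  step 6: ref 4 -> HIT, frames=[4,5] (faults so far: 4)
  step 7: ref 5 -> HIT, frames=[4,5] (faults so far: 4)
  step 8: ref 1 -> FAULT, evict 4, frames=[1,5] (faults so far: 5)
  step 9: ref 1 -> HIT, frames=[1,5] (faults so far: 5)
  step 10: ref 1 -> HIT, frames=[1,5] (faults so far: 5)
  step 11: ref 1 -> HIT, frames=[1,5] (faults so far: 5)
  step 12: ref 4 -> FAULT, evict 5, frames=[1,4] (faults so far: 6)
  step 13: ref 1 -> HIT, frames=[1,4] (faults so far: 6)
  step 14: ref 2 -> FAULT, evict 1, frames=[2,4] (faults so far: 7)
  step 15: ref 2 -> HIT, frames=[2,4] (faults so far: 7)
  FIFO total faults: 7
--- LRU ---
  step 0: ref 1 -> FAULT, frames=[1,-] (faults so far: 1)
  step 1: ref 3 -> FAULT, frames=[1,3] (faults so far: 2)
  step 2: ref 3 -> HIT, frames=[1,3] (faults so far: 2)
  step 3: ref 4 -> FAULT, evict 1, frames=[4,3] (faults so far: 3)
  step 4: ref 5 -> FAULT, evict 3, frames=[4,5] (faults so far: 4)
  step 5: ref 4 -> HIT, frames=[4,5] (faults so far: 4)
  step 6: ref 4 -> HIT, frames=[4,5] (faults so far: 4)
  step 7: ref 5 -> HIT, frames=[4,5] (faults so far: 4)
  step 8: ref 1 -> FAULT, evict 4, frames=[1,5] (faults so far: 5)
  step 9: ref 1 -> HIT, frames=[1,5] (faults so far: 5)
  step 10: ref 1 -> HIT, frames=[1,5] (faults so far: 5)
  step 11: ref 1 -> HIT, frames=[1,5] (faults so far: 5)
  step 12: ref 4 -> FAULT, evict 5, frames=[1,4] (faults so far: 6)
  step 13: ref 1 -> HIT, frames=[1,4] (faults so far: 6)
  step 14: ref 2 -> FAULT, evict 4, frames=[1,2] (faults so far: 7)
  step 15: ref 2 -> HIT, frames=[1,2] (faults so far: 7)
  LRU total faults: 7
--- Optimal ---
  step 0: ref 1 -> FAULT, frames=[1,-] (faults so far: 1)
  step 1: ref 3 -> FAULT, frames=[1,3] (faults so far: 2)
  step 2: ref 3 -> HIT, frames=[1,3] (faults so far: 2)
  step 3: ref 4 -> FAULT, evict 3, frames=[1,4] (faults so far: 3)
  step 4: ref 5 -> FAULT, evict 1, frames=[5,4] (faults so far: 4)
  step 5: ref 4 -> HIT, frames=[5,4] (faults so far: 4)
  step 6: ref 4 -> HIT, frames=[5,4] (faults so far: 4)
  step 7: ref 5 -> HIT, frames=[5,4] (faults so far: 4)
  step 8: ref 1 -> FAULT, evict 5, frames=[1,4] (faults so far: 5)
  step 9: ref 1 -> HIT, frames=[1,4] (faults so far: 5)
  step 10: ref 1 -> HIT, frames=[1,4] (faults so far: 5)
  step 11: ref 1 -> HIT, frames=[1,4] (faults so far: 5)
  step 12: ref 4 -> HIT, frames=[1,4] (faults so far: 5)
  step 13: ref 1 -> HIT, frames=[1,4] (faults so far: 5)
  step 14: ref 2 -> FAULT, evict 1, frames=[2,4] (faults so far: 6)
  step 15: ref 2 -> HIT, frames=[2,4] (faults so far: 6)
  Optimal total faults: 6

Answer: 7 7 6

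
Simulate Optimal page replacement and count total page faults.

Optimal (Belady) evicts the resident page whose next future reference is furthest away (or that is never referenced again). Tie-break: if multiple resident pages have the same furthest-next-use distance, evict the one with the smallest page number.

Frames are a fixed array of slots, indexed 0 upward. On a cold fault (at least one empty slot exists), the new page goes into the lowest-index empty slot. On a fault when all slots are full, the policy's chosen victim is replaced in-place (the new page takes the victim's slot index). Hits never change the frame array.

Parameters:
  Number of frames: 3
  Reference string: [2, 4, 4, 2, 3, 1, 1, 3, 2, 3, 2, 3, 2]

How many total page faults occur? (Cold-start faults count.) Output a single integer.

Step 0: ref 2 → FAULT, frames=[2,-,-]
Step 1: ref 4 → FAULT, frames=[2,4,-]
Step 2: ref 4 → HIT, frames=[2,4,-]
Step 3: ref 2 → HIT, frames=[2,4,-]
Step 4: ref 3 → FAULT, frames=[2,4,3]
Step 5: ref 1 → FAULT (evict 4), frames=[2,1,3]
Step 6: ref 1 → HIT, frames=[2,1,3]
Step 7: ref 3 → HIT, frames=[2,1,3]
Step 8: ref 2 → HIT, frames=[2,1,3]
Step 9: ref 3 → HIT, frames=[2,1,3]
Step 10: ref 2 → HIT, frames=[2,1,3]
Step 11: ref 3 → HIT, frames=[2,1,3]
Step 12: ref 2 → HIT, frames=[2,1,3]
Total faults: 4

Answer: 4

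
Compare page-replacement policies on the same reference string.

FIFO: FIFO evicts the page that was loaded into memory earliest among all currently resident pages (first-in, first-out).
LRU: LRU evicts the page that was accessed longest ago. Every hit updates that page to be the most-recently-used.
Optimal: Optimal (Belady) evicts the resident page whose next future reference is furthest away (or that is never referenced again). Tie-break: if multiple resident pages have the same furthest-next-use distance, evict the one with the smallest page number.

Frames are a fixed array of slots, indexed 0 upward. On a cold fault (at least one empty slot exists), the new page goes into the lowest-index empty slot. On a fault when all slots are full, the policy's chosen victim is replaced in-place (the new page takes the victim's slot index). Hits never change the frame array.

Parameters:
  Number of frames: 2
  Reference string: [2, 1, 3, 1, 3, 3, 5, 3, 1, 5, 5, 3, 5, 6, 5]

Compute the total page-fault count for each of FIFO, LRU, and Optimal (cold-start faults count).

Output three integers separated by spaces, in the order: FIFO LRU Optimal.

--- FIFO ---
  step 0: ref 2 -> FAULT, frames=[2,-] (faults so far: 1)
  step 1: ref 1 -> FAULT, frames=[2,1] (faults so far: 2)
  step 2: ref 3 -> FAULT, evict 2, frames=[3,1] (faults so far: 3)
  step 3: ref 1 -> HIT, frames=[3,1] (faults so far: 3)
  step 4: ref 3 -> HIT, frames=[3,1] (faults so far: 3)
  step 5: ref 3 -> HIT, frames=[3,1] (faults so far: 3)
  step 6: ref 5 -> FAULT, evict 1, frames=[3,5] (faults so far: 4)
  step 7: ref 3 -> HIT, frames=[3,5] (faults so far: 4)
  step 8: ref 1 -> FAULT, evict 3, frames=[1,5] (faults so far: 5)
  step 9: ref 5 -> HIT, frames=[1,5] (faults so far: 5)
  step 10: ref 5 -> HIT, frames=[1,5] (faults so far: 5)
  step 11: ref 3 -> FAULT, evict 5, frames=[1,3] (faults so far: 6)
  step 12: ref 5 -> FAULT, evict 1, frames=[5,3] (faults so far: 7)
  step 13: ref 6 -> FAULT, evict 3, frames=[5,6] (faults so far: 8)
  step 14: ref 5 -> HIT, frames=[5,6] (faults so far: 8)
  FIFO total faults: 8
--- LRU ---
  step 0: ref 2 -> FAULT, frames=[2,-] (faults so far: 1)
  step 1: ref 1 -> FAULT, frames=[2,1] (faults so far: 2)
  step 2: ref 3 -> FAULT, evict 2, frames=[3,1] (faults so far: 3)
  step 3: ref 1 -> HIT, frames=[3,1] (faults so far: 3)
  step 4: ref 3 -> HIT, frames=[3,1] (faults so far: 3)
  step 5: ref 3 -> HIT, frames=[3,1] (faults so far: 3)
  step 6: ref 5 -> FAULT, evict 1, frames=[3,5] (faults so far: 4)
  step 7: ref 3 -> HIT, frames=[3,5] (faults so far: 4)
  step 8: ref 1 -> FAULT, evict 5, frames=[3,1] (faults so far: 5)
  step 9: ref 5 -> FAULT, evict 3, frames=[5,1] (faults so far: 6)
  step 10: ref 5 -> HIT, frames=[5,1] (faults so far: 6)
  step 11: ref 3 -> FAULT, evict 1, frames=[5,3] (faults so far: 7)
  step 12: ref 5 -> HIT, frames=[5,3] (faults so far: 7)
  step 13: ref 6 -> FAULT, evict 3, frames=[5,6] (faults so far: 8)
  step 14: ref 5 -> HIT, frames=[5,6] (faults so far: 8)
  LRU total faults: 8
--- Optimal ---
  step 0: ref 2 -> FAULT, frames=[2,-] (faults so far: 1)
  step 1: ref 1 -> FAULT, frames=[2,1] (faults so far: 2)
  step 2: ref 3 -> FAULT, evict 2, frames=[3,1] (faults so far: 3)
  step 3: ref 1 -> HIT, frames=[3,1] (faults so far: 3)
  step 4: ref 3 -> HIT, frames=[3,1] (faults so far: 3)
  step 5: ref 3 -> HIT, frames=[3,1] (faults so far: 3)
  step 6: ref 5 -> FAULT, evict 1, frames=[3,5] (faults so far: 4)
  step 7: ref 3 -> HIT, frames=[3,5] (faults so far: 4)
  step 8: ref 1 -> FAULT, evict 3, frames=[1,5] (faults so far: 5)
  step 9: ref 5 -> HIT, frames=[1,5] (faults so far: 5)
  step 10: ref 5 -> HIT, frames=[1,5] (faults so far: 5)
  step 11: ref 3 -> FAULT, evict 1, frames=[3,5] (faults so far: 6)
  step 12: ref 5 -> HIT, frames=[3,5] (faults so far: 6)
  step 13: ref 6 -> FAULT, evict 3, frames=[6,5] (faults so far: 7)
  step 14: ref 5 -> HIT, frames=[6,5] (faults so far: 7)
  Optimal total faults: 7

Answer: 8 8 7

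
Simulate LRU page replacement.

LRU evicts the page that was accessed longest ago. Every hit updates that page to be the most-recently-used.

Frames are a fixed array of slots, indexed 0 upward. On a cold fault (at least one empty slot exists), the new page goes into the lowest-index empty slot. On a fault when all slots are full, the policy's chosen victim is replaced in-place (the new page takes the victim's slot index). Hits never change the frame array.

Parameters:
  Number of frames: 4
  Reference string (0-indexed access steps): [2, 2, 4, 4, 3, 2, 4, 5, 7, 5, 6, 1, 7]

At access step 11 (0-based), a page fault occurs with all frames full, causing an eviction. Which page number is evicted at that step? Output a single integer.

Answer: 4

Derivation:
Step 0: ref 2 -> FAULT, frames=[2,-,-,-]
Step 1: ref 2 -> HIT, frames=[2,-,-,-]
Step 2: ref 4 -> FAULT, frames=[2,4,-,-]
Step 3: ref 4 -> HIT, frames=[2,4,-,-]
Step 4: ref 3 -> FAULT, frames=[2,4,3,-]
Step 5: ref 2 -> HIT, frames=[2,4,3,-]
Step 6: ref 4 -> HIT, frames=[2,4,3,-]
Step 7: ref 5 -> FAULT, frames=[2,4,3,5]
Step 8: ref 7 -> FAULT, evict 3, frames=[2,4,7,5]
Step 9: ref 5 -> HIT, frames=[2,4,7,5]
Step 10: ref 6 -> FAULT, evict 2, frames=[6,4,7,5]
Step 11: ref 1 -> FAULT, evict 4, frames=[6,1,7,5]
At step 11: evicted page 4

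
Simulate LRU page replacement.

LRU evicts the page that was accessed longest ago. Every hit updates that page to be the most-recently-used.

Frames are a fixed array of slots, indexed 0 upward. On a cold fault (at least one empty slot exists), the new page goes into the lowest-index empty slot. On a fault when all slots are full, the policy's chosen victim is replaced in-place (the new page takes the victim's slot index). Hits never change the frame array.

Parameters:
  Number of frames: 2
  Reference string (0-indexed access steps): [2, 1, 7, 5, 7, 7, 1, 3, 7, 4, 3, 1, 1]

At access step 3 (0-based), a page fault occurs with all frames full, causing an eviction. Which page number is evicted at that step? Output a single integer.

Step 0: ref 2 -> FAULT, frames=[2,-]
Step 1: ref 1 -> FAULT, frames=[2,1]
Step 2: ref 7 -> FAULT, evict 2, frames=[7,1]
Step 3: ref 5 -> FAULT, evict 1, frames=[7,5]
At step 3: evicted page 1

Answer: 1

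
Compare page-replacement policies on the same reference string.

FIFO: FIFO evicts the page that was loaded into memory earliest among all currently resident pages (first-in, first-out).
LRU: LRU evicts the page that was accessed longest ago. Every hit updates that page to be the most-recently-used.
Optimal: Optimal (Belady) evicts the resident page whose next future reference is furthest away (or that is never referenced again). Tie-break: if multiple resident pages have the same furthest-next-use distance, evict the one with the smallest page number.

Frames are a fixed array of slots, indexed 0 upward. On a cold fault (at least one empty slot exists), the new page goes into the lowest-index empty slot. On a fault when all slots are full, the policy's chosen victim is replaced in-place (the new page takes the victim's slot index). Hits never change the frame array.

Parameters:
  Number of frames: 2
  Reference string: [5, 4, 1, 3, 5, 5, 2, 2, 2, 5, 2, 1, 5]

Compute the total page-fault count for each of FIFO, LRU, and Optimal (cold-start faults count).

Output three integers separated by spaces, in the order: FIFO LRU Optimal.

Answer: 8 8 6

Derivation:
--- FIFO ---
  step 0: ref 5 -> FAULT, frames=[5,-] (faults so far: 1)
  step 1: ref 4 -> FAULT, frames=[5,4] (faults so far: 2)
  step 2: ref 1 -> FAULT, evict 5, frames=[1,4] (faults so far: 3)
  step 3: ref 3 -> FAULT, evict 4, frames=[1,3] (faults so far: 4)
  step 4: ref 5 -> FAULT, evict 1, frames=[5,3] (faults so far: 5)
  step 5: ref 5 -> HIT, frames=[5,3] (faults so far: 5)
  step 6: ref 2 -> FAULT, evict 3, frames=[5,2] (faults so far: 6)
  step 7: ref 2 -> HIT, frames=[5,2] (faults so far: 6)
  step 8: ref 2 -> HIT, frames=[5,2] (faults so far: 6)
  step 9: ref 5 -> HIT, frames=[5,2] (faults so far: 6)
  step 10: ref 2 -> HIT, frames=[5,2] (faults so far: 6)
  step 11: ref 1 -> FAULT, evict 5, frames=[1,2] (faults so far: 7)
  step 12: ref 5 -> FAULT, evict 2, frames=[1,5] (faults so far: 8)
  FIFO total faults: 8
--- LRU ---
  step 0: ref 5 -> FAULT, frames=[5,-] (faults so far: 1)
  step 1: ref 4 -> FAULT, frames=[5,4] (faults so far: 2)
  step 2: ref 1 -> FAULT, evict 5, frames=[1,4] (faults so far: 3)
  step 3: ref 3 -> FAULT, evict 4, frames=[1,3] (faults so far: 4)
  step 4: ref 5 -> FAULT, evict 1, frames=[5,3] (faults so far: 5)
  step 5: ref 5 -> HIT, frames=[5,3] (faults so far: 5)
  step 6: ref 2 -> FAULT, evict 3, frames=[5,2] (faults so far: 6)
  step 7: ref 2 -> HIT, frames=[5,2] (faults so far: 6)
  step 8: ref 2 -> HIT, frames=[5,2] (faults so far: 6)
  step 9: ref 5 -> HIT, frames=[5,2] (faults so far: 6)
  step 10: ref 2 -> HIT, frames=[5,2] (faults so far: 6)
  step 11: ref 1 -> FAULT, evict 5, frames=[1,2] (faults so far: 7)
  step 12: ref 5 -> FAULT, evict 2, frames=[1,5] (faults so far: 8)
  LRU total faults: 8
--- Optimal ---
  step 0: ref 5 -> FAULT, frames=[5,-] (faults so far: 1)
  step 1: ref 4 -> FAULT, frames=[5,4] (faults so far: 2)
  step 2: ref 1 -> FAULT, evict 4, frames=[5,1] (faults so far: 3)
  step 3: ref 3 -> FAULT, evict 1, frames=[5,3] (faults so far: 4)
  step 4: ref 5 -> HIT, frames=[5,3] (faults so far: 4)
  step 5: ref 5 -> HIT, frames=[5,3] (faults so far: 4)
  step 6: ref 2 -> FAULT, evict 3, frames=[5,2] (faults so far: 5)
  step 7: ref 2 -> HIT, frames=[5,2] (faults so far: 5)
  step 8: ref 2 -> HIT, frames=[5,2] (faults so far: 5)
  step 9: ref 5 -> HIT, frames=[5,2] (faults so far: 5)
  step 10: ref 2 -> HIT, frames=[5,2] (faults so far: 5)
  step 11: ref 1 -> FAULT, evict 2, frames=[5,1] (faults so far: 6)
  step 12: ref 5 -> HIT, frames=[5,1] (faults so far: 6)
  Optimal total faults: 6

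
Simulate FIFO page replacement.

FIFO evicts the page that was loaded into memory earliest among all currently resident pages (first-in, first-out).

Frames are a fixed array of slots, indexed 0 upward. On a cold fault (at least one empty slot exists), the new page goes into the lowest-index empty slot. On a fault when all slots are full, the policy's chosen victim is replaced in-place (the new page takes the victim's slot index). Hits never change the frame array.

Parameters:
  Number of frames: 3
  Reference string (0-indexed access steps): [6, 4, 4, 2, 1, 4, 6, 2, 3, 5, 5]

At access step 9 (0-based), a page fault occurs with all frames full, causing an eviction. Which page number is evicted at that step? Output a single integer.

Answer: 1

Derivation:
Step 0: ref 6 -> FAULT, frames=[6,-,-]
Step 1: ref 4 -> FAULT, frames=[6,4,-]
Step 2: ref 4 -> HIT, frames=[6,4,-]
Step 3: ref 2 -> FAULT, frames=[6,4,2]
Step 4: ref 1 -> FAULT, evict 6, frames=[1,4,2]
Step 5: ref 4 -> HIT, frames=[1,4,2]
Step 6: ref 6 -> FAULT, evict 4, frames=[1,6,2]
Step 7: ref 2 -> HIT, frames=[1,6,2]
Step 8: ref 3 -> FAULT, evict 2, frames=[1,6,3]
Step 9: ref 5 -> FAULT, evict 1, frames=[5,6,3]
At step 9: evicted page 1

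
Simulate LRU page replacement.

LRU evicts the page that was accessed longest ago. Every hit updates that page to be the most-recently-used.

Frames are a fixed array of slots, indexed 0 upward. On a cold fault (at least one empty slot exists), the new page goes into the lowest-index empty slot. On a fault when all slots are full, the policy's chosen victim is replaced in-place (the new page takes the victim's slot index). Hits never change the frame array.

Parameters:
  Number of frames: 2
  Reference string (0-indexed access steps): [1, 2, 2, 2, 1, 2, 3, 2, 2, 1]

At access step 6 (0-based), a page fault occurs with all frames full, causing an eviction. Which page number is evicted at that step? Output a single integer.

Step 0: ref 1 -> FAULT, frames=[1,-]
Step 1: ref 2 -> FAULT, frames=[1,2]
Step 2: ref 2 -> HIT, frames=[1,2]
Step 3: ref 2 -> HIT, frames=[1,2]
Step 4: ref 1 -> HIT, frames=[1,2]
Step 5: ref 2 -> HIT, frames=[1,2]
Step 6: ref 3 -> FAULT, evict 1, frames=[3,2]
At step 6: evicted page 1

Answer: 1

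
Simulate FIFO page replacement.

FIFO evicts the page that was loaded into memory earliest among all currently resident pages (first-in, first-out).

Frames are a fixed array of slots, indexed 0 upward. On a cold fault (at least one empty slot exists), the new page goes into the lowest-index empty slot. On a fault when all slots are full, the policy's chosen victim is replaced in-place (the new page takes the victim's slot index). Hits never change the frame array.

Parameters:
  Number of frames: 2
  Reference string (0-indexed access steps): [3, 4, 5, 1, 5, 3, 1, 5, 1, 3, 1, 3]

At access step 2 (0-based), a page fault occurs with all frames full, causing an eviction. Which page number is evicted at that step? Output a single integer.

Step 0: ref 3 -> FAULT, frames=[3,-]
Step 1: ref 4 -> FAULT, frames=[3,4]
Step 2: ref 5 -> FAULT, evict 3, frames=[5,4]
At step 2: evicted page 3

Answer: 3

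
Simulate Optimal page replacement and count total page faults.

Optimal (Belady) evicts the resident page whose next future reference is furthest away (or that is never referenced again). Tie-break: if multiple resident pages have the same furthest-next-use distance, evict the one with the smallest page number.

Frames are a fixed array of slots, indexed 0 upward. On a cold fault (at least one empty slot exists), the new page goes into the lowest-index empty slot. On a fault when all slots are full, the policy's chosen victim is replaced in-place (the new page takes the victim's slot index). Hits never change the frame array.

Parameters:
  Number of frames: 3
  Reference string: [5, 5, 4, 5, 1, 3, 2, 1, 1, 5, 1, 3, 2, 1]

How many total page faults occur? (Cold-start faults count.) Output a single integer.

Answer: 6

Derivation:
Step 0: ref 5 → FAULT, frames=[5,-,-]
Step 1: ref 5 → HIT, frames=[5,-,-]
Step 2: ref 4 → FAULT, frames=[5,4,-]
Step 3: ref 5 → HIT, frames=[5,4,-]
Step 4: ref 1 → FAULT, frames=[5,4,1]
Step 5: ref 3 → FAULT (evict 4), frames=[5,3,1]
Step 6: ref 2 → FAULT (evict 3), frames=[5,2,1]
Step 7: ref 1 → HIT, frames=[5,2,1]
Step 8: ref 1 → HIT, frames=[5,2,1]
Step 9: ref 5 → HIT, frames=[5,2,1]
Step 10: ref 1 → HIT, frames=[5,2,1]
Step 11: ref 3 → FAULT (evict 5), frames=[3,2,1]
Step 12: ref 2 → HIT, frames=[3,2,1]
Step 13: ref 1 → HIT, frames=[3,2,1]
Total faults: 6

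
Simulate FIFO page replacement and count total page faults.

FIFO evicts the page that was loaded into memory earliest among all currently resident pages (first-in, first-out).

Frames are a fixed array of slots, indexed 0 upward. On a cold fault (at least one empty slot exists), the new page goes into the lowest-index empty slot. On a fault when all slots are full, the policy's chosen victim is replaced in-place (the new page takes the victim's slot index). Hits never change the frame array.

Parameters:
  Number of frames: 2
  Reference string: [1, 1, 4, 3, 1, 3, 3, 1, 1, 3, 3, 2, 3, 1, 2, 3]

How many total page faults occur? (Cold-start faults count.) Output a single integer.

Step 0: ref 1 → FAULT, frames=[1,-]
Step 1: ref 1 → HIT, frames=[1,-]
Step 2: ref 4 → FAULT, frames=[1,4]
Step 3: ref 3 → FAULT (evict 1), frames=[3,4]
Step 4: ref 1 → FAULT (evict 4), frames=[3,1]
Step 5: ref 3 → HIT, frames=[3,1]
Step 6: ref 3 → HIT, frames=[3,1]
Step 7: ref 1 → HIT, frames=[3,1]
Step 8: ref 1 → HIT, frames=[3,1]
Step 9: ref 3 → HIT, frames=[3,1]
Step 10: ref 3 → HIT, frames=[3,1]
Step 11: ref 2 → FAULT (evict 3), frames=[2,1]
Step 12: ref 3 → FAULT (evict 1), frames=[2,3]
Step 13: ref 1 → FAULT (evict 2), frames=[1,3]
Step 14: ref 2 → FAULT (evict 3), frames=[1,2]
Step 15: ref 3 → FAULT (evict 1), frames=[3,2]
Total faults: 9

Answer: 9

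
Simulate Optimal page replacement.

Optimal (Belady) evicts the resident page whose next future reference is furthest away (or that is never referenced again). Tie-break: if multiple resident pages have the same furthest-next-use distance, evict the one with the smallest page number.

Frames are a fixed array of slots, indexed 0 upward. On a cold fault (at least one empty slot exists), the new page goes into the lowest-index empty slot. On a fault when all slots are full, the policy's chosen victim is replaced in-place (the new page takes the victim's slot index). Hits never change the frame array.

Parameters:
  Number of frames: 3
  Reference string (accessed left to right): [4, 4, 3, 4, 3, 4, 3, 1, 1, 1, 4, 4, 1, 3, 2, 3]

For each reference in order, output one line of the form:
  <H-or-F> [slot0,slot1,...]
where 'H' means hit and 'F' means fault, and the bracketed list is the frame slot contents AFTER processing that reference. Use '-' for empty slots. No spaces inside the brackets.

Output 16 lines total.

F [4,-,-]
H [4,-,-]
F [4,3,-]
H [4,3,-]
H [4,3,-]
H [4,3,-]
H [4,3,-]
F [4,3,1]
H [4,3,1]
H [4,3,1]
H [4,3,1]
H [4,3,1]
H [4,3,1]
H [4,3,1]
F [4,3,2]
H [4,3,2]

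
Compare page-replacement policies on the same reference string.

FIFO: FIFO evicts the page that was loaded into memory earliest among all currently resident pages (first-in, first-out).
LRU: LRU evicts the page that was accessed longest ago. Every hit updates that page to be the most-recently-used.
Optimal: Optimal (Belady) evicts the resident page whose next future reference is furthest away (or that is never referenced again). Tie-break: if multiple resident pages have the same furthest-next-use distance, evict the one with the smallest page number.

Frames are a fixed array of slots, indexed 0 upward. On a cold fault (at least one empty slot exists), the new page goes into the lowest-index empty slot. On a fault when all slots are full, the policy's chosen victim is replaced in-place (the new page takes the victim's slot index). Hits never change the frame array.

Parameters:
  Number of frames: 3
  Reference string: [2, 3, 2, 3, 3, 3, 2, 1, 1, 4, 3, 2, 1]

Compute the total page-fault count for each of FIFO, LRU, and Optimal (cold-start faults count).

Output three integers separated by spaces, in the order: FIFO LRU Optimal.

--- FIFO ---
  step 0: ref 2 -> FAULT, frames=[2,-,-] (faults so far: 1)
  step 1: ref 3 -> FAULT, frames=[2,3,-] (faults so far: 2)
  step 2: ref 2 -> HIT, frames=[2,3,-] (faults so far: 2)
  step 3: ref 3 -> HIT, frames=[2,3,-] (faults so far: 2)
  step 4: ref 3 -> HIT, frames=[2,3,-] (faults so far: 2)
  step 5: ref 3 -> HIT, frames=[2,3,-] (faults so far: 2)
  step 6: ref 2 -> HIT, frames=[2,3,-] (faults so far: 2)
  step 7: ref 1 -> FAULT, frames=[2,3,1] (faults so far: 3)
  step 8: ref 1 -> HIT, frames=[2,3,1] (faults so far: 3)
  step 9: ref 4 -> FAULT, evict 2, frames=[4,3,1] (faults so far: 4)
  step 10: ref 3 -> HIT, frames=[4,3,1] (faults so far: 4)
  step 11: ref 2 -> FAULT, evict 3, frames=[4,2,1] (faults so far: 5)
  step 12: ref 1 -> HIT, frames=[4,2,1] (faults so far: 5)
  FIFO total faults: 5
--- LRU ---
  step 0: ref 2 -> FAULT, frames=[2,-,-] (faults so far: 1)
  step 1: ref 3 -> FAULT, frames=[2,3,-] (faults so far: 2)
  step 2: ref 2 -> HIT, frames=[2,3,-] (faults so far: 2)
  step 3: ref 3 -> HIT, frames=[2,3,-] (faults so far: 2)
  step 4: ref 3 -> HIT, frames=[2,3,-] (faults so far: 2)
  step 5: ref 3 -> HIT, frames=[2,3,-] (faults so far: 2)
  step 6: ref 2 -> HIT, frames=[2,3,-] (faults so far: 2)
  step 7: ref 1 -> FAULT, frames=[2,3,1] (faults so far: 3)
  step 8: ref 1 -> HIT, frames=[2,3,1] (faults so far: 3)
  step 9: ref 4 -> FAULT, evict 3, frames=[2,4,1] (faults so far: 4)
  step 10: ref 3 -> FAULT, evict 2, frames=[3,4,1] (faults so far: 5)
  step 11: ref 2 -> FAULT, evict 1, frames=[3,4,2] (faults so far: 6)
  step 12: ref 1 -> FAULT, evict 4, frames=[3,1,2] (faults so far: 7)
  LRU total faults: 7
--- Optimal ---
  step 0: ref 2 -> FAULT, frames=[2,-,-] (faults so far: 1)
  step 1: ref 3 -> FAULT, frames=[2,3,-] (faults so far: 2)
  step 2: ref 2 -> HIT, frames=[2,3,-] (faults so far: 2)
  step 3: ref 3 -> HIT, frames=[2,3,-] (faults so far: 2)
  step 4: ref 3 -> HIT, frames=[2,3,-] (faults so far: 2)
  step 5: ref 3 -> HIT, frames=[2,3,-] (faults so far: 2)
  step 6: ref 2 -> HIT, frames=[2,3,-] (faults so far: 2)
  step 7: ref 1 -> FAULT, frames=[2,3,1] (faults so far: 3)
  step 8: ref 1 -> HIT, frames=[2,3,1] (faults so far: 3)
  step 9: ref 4 -> FAULT, evict 1, frames=[2,3,4] (faults so far: 4)
  step 10: ref 3 -> HIT, frames=[2,3,4] (faults so far: 4)
  step 11: ref 2 -> HIT, frames=[2,3,4] (faults so far: 4)
  step 12: ref 1 -> FAULT, evict 2, frames=[1,3,4] (faults so far: 5)
  Optimal total faults: 5

Answer: 5 7 5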